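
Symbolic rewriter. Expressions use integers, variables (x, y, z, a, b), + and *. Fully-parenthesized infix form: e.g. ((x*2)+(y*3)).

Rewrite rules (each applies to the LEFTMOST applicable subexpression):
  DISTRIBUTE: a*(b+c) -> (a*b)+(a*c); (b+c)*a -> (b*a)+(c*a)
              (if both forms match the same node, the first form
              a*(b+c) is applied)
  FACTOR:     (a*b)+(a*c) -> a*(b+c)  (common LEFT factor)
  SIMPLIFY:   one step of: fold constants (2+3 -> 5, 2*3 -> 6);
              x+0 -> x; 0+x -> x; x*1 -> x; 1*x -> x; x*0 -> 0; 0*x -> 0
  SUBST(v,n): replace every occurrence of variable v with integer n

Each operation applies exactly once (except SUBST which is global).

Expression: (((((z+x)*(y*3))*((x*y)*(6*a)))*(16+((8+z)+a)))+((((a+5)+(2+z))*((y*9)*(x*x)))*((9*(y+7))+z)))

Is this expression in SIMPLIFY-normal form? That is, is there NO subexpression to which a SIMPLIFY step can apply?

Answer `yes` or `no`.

Answer: yes

Derivation:
Expression: (((((z+x)*(y*3))*((x*y)*(6*a)))*(16+((8+z)+a)))+((((a+5)+(2+z))*((y*9)*(x*x)))*((9*(y+7))+z)))
Scanning for simplifiable subexpressions (pre-order)...
  at root: (((((z+x)*(y*3))*((x*y)*(6*a)))*(16+((8+z)+a)))+((((a+5)+(2+z))*((y*9)*(x*x)))*((9*(y+7))+z))) (not simplifiable)
  at L: ((((z+x)*(y*3))*((x*y)*(6*a)))*(16+((8+z)+a))) (not simplifiable)
  at LL: (((z+x)*(y*3))*((x*y)*(6*a))) (not simplifiable)
  at LLL: ((z+x)*(y*3)) (not simplifiable)
  at LLLL: (z+x) (not simplifiable)
  at LLLR: (y*3) (not simplifiable)
  at LLR: ((x*y)*(6*a)) (not simplifiable)
  at LLRL: (x*y) (not simplifiable)
  at LLRR: (6*a) (not simplifiable)
  at LR: (16+((8+z)+a)) (not simplifiable)
  at LRR: ((8+z)+a) (not simplifiable)
  at LRRL: (8+z) (not simplifiable)
  at R: ((((a+5)+(2+z))*((y*9)*(x*x)))*((9*(y+7))+z)) (not simplifiable)
  at RL: (((a+5)+(2+z))*((y*9)*(x*x))) (not simplifiable)
  at RLL: ((a+5)+(2+z)) (not simplifiable)
  at RLLL: (a+5) (not simplifiable)
  at RLLR: (2+z) (not simplifiable)
  at RLR: ((y*9)*(x*x)) (not simplifiable)
  at RLRL: (y*9) (not simplifiable)
  at RLRR: (x*x) (not simplifiable)
  at RR: ((9*(y+7))+z) (not simplifiable)
  at RRL: (9*(y+7)) (not simplifiable)
  at RRLR: (y+7) (not simplifiable)
Result: no simplifiable subexpression found -> normal form.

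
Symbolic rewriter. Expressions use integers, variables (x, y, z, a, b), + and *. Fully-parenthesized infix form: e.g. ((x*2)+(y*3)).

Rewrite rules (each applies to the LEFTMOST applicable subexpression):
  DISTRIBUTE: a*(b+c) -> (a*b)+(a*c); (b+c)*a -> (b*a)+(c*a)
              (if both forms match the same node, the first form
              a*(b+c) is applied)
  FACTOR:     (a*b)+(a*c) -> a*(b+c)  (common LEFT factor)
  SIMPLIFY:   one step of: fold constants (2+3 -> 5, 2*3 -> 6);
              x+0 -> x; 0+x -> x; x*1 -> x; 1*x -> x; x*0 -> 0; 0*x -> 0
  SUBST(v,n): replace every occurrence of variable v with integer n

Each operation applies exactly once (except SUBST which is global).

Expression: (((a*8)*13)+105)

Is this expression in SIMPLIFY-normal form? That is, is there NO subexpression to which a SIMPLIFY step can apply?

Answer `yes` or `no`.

Answer: yes

Derivation:
Expression: (((a*8)*13)+105)
Scanning for simplifiable subexpressions (pre-order)...
  at root: (((a*8)*13)+105) (not simplifiable)
  at L: ((a*8)*13) (not simplifiable)
  at LL: (a*8) (not simplifiable)
Result: no simplifiable subexpression found -> normal form.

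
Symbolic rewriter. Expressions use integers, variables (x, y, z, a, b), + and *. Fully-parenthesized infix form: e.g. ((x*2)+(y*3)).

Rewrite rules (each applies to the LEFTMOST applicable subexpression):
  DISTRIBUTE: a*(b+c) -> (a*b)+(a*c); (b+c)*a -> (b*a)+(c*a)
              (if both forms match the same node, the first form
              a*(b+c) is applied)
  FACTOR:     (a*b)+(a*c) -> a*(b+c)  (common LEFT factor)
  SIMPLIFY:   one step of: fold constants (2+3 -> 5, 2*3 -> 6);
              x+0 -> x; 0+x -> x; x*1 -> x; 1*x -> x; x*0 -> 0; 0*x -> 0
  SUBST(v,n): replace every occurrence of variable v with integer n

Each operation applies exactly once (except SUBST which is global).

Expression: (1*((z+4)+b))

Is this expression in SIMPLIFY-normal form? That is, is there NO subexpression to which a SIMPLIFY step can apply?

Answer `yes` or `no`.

Answer: no

Derivation:
Expression: (1*((z+4)+b))
Scanning for simplifiable subexpressions (pre-order)...
  at root: (1*((z+4)+b)) (SIMPLIFIABLE)
  at R: ((z+4)+b) (not simplifiable)
  at RL: (z+4) (not simplifiable)
Found simplifiable subexpr at path root: (1*((z+4)+b))
One SIMPLIFY step would give: ((z+4)+b)
-> NOT in normal form.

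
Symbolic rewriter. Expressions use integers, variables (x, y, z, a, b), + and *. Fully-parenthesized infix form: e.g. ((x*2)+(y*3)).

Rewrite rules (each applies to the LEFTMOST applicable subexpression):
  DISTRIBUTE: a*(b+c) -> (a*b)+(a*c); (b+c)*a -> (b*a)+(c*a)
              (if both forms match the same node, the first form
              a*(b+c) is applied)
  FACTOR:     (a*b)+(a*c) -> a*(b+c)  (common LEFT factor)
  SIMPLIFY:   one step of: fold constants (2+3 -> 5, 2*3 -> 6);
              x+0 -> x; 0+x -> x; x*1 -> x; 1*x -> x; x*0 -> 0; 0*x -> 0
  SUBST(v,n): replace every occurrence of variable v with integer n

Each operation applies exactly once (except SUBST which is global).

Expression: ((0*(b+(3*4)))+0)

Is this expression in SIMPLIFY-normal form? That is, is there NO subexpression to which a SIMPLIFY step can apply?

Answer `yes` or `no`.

Answer: no

Derivation:
Expression: ((0*(b+(3*4)))+0)
Scanning for simplifiable subexpressions (pre-order)...
  at root: ((0*(b+(3*4)))+0) (SIMPLIFIABLE)
  at L: (0*(b+(3*4))) (SIMPLIFIABLE)
  at LR: (b+(3*4)) (not simplifiable)
  at LRR: (3*4) (SIMPLIFIABLE)
Found simplifiable subexpr at path root: ((0*(b+(3*4)))+0)
One SIMPLIFY step would give: (0*(b+(3*4)))
-> NOT in normal form.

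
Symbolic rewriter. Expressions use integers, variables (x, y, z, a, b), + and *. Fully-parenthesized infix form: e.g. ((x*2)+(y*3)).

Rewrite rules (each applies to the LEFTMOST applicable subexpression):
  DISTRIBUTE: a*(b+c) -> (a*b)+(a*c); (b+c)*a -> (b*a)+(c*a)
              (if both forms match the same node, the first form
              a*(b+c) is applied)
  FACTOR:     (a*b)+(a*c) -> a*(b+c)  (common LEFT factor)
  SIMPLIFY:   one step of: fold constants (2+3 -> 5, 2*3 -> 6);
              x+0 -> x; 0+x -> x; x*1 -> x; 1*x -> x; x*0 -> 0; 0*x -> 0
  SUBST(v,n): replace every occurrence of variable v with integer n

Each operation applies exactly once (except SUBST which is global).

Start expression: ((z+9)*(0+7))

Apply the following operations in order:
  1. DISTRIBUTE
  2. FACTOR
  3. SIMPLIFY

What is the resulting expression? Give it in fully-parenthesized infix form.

Start: ((z+9)*(0+7))
Apply DISTRIBUTE at root (target: ((z+9)*(0+7))): ((z+9)*(0+7)) -> (((z+9)*0)+((z+9)*7))
Apply FACTOR at root (target: (((z+9)*0)+((z+9)*7))): (((z+9)*0)+((z+9)*7)) -> ((z+9)*(0+7))
Apply SIMPLIFY at R (target: (0+7)): ((z+9)*(0+7)) -> ((z+9)*7)

Answer: ((z+9)*7)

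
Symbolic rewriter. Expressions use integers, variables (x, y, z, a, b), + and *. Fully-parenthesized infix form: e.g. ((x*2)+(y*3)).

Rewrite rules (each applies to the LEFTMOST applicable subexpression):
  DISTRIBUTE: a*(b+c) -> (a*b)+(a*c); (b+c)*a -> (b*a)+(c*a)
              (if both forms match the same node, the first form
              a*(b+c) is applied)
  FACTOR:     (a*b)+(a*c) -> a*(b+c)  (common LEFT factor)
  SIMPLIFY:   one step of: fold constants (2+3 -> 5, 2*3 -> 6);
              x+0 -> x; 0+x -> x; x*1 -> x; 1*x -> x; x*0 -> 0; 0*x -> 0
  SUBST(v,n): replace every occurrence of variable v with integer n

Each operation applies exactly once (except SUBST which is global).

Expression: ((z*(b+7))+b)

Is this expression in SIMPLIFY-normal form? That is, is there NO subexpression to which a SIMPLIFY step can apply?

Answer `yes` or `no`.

Answer: yes

Derivation:
Expression: ((z*(b+7))+b)
Scanning for simplifiable subexpressions (pre-order)...
  at root: ((z*(b+7))+b) (not simplifiable)
  at L: (z*(b+7)) (not simplifiable)
  at LR: (b+7) (not simplifiable)
Result: no simplifiable subexpression found -> normal form.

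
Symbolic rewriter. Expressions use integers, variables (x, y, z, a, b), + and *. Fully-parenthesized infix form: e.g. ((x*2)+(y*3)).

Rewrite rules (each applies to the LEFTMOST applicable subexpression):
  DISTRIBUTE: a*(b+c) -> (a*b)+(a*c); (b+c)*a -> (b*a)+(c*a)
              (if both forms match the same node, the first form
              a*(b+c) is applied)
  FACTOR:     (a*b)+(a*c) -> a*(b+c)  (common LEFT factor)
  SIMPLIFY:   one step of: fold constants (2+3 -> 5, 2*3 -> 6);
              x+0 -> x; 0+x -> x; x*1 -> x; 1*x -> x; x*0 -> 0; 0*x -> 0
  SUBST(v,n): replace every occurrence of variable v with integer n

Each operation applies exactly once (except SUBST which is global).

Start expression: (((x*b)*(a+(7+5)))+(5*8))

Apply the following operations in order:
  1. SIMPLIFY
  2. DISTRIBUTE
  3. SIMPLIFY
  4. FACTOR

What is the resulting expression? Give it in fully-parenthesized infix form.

Start: (((x*b)*(a+(7+5)))+(5*8))
Apply SIMPLIFY at LRR (target: (7+5)): (((x*b)*(a+(7+5)))+(5*8)) -> (((x*b)*(a+12))+(5*8))
Apply DISTRIBUTE at L (target: ((x*b)*(a+12))): (((x*b)*(a+12))+(5*8)) -> ((((x*b)*a)+((x*b)*12))+(5*8))
Apply SIMPLIFY at R (target: (5*8)): ((((x*b)*a)+((x*b)*12))+(5*8)) -> ((((x*b)*a)+((x*b)*12))+40)
Apply FACTOR at L (target: (((x*b)*a)+((x*b)*12))): ((((x*b)*a)+((x*b)*12))+40) -> (((x*b)*(a+12))+40)

Answer: (((x*b)*(a+12))+40)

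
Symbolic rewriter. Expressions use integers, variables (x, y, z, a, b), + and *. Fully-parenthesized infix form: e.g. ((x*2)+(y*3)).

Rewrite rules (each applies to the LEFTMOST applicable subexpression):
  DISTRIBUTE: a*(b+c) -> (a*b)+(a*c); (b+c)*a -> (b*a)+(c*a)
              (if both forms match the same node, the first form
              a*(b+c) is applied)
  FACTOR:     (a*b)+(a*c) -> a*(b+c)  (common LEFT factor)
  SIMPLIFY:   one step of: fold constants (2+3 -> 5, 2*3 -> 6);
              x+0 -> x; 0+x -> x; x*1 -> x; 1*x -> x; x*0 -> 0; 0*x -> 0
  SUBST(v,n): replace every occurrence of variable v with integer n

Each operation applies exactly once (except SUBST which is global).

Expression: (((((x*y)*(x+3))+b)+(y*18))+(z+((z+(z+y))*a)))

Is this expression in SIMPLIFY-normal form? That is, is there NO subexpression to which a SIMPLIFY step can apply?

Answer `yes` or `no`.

Expression: (((((x*y)*(x+3))+b)+(y*18))+(z+((z+(z+y))*a)))
Scanning for simplifiable subexpressions (pre-order)...
  at root: (((((x*y)*(x+3))+b)+(y*18))+(z+((z+(z+y))*a))) (not simplifiable)
  at L: ((((x*y)*(x+3))+b)+(y*18)) (not simplifiable)
  at LL: (((x*y)*(x+3))+b) (not simplifiable)
  at LLL: ((x*y)*(x+3)) (not simplifiable)
  at LLLL: (x*y) (not simplifiable)
  at LLLR: (x+3) (not simplifiable)
  at LR: (y*18) (not simplifiable)
  at R: (z+((z+(z+y))*a)) (not simplifiable)
  at RR: ((z+(z+y))*a) (not simplifiable)
  at RRL: (z+(z+y)) (not simplifiable)
  at RRLR: (z+y) (not simplifiable)
Result: no simplifiable subexpression found -> normal form.

Answer: yes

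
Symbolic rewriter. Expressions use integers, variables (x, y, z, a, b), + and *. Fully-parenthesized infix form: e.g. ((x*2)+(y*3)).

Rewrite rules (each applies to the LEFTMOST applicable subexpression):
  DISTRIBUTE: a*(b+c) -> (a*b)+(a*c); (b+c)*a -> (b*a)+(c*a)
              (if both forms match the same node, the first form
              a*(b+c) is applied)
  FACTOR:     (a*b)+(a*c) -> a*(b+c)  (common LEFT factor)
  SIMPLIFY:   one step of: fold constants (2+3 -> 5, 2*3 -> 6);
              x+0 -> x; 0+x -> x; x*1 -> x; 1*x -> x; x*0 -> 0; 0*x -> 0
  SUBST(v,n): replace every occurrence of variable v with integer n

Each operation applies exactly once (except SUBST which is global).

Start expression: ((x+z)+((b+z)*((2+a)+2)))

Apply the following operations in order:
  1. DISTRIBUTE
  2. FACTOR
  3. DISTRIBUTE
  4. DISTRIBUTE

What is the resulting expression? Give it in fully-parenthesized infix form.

Answer: ((x+z)+((((b+z)*2)+((b+z)*a))+((b+z)*2)))

Derivation:
Start: ((x+z)+((b+z)*((2+a)+2)))
Apply DISTRIBUTE at R (target: ((b+z)*((2+a)+2))): ((x+z)+((b+z)*((2+a)+2))) -> ((x+z)+(((b+z)*(2+a))+((b+z)*2)))
Apply FACTOR at R (target: (((b+z)*(2+a))+((b+z)*2))): ((x+z)+(((b+z)*(2+a))+((b+z)*2))) -> ((x+z)+((b+z)*((2+a)+2)))
Apply DISTRIBUTE at R (target: ((b+z)*((2+a)+2))): ((x+z)+((b+z)*((2+a)+2))) -> ((x+z)+(((b+z)*(2+a))+((b+z)*2)))
Apply DISTRIBUTE at RL (target: ((b+z)*(2+a))): ((x+z)+(((b+z)*(2+a))+((b+z)*2))) -> ((x+z)+((((b+z)*2)+((b+z)*a))+((b+z)*2)))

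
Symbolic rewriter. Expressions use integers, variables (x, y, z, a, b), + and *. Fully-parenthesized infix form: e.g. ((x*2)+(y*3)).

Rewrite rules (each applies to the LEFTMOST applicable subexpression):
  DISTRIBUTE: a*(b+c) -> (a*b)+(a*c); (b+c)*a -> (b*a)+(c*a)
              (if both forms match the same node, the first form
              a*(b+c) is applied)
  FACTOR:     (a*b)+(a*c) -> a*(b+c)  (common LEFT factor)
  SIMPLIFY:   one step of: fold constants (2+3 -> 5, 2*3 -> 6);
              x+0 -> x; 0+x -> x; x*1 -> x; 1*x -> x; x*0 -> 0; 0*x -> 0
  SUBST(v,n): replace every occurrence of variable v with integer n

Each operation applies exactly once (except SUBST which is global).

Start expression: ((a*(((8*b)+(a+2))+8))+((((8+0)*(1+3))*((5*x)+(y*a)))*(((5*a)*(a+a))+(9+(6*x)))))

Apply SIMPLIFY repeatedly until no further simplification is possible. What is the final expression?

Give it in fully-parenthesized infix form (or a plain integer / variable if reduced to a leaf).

Start: ((a*(((8*b)+(a+2))+8))+((((8+0)*(1+3))*((5*x)+(y*a)))*(((5*a)*(a+a))+(9+(6*x)))))
Step 1: at RLLL: (8+0) -> 8; overall: ((a*(((8*b)+(a+2))+8))+((((8+0)*(1+3))*((5*x)+(y*a)))*(((5*a)*(a+a))+(9+(6*x))))) -> ((a*(((8*b)+(a+2))+8))+(((8*(1+3))*((5*x)+(y*a)))*(((5*a)*(a+a))+(9+(6*x)))))
Step 2: at RLLR: (1+3) -> 4; overall: ((a*(((8*b)+(a+2))+8))+(((8*(1+3))*((5*x)+(y*a)))*(((5*a)*(a+a))+(9+(6*x))))) -> ((a*(((8*b)+(a+2))+8))+(((8*4)*((5*x)+(y*a)))*(((5*a)*(a+a))+(9+(6*x)))))
Step 3: at RLL: (8*4) -> 32; overall: ((a*(((8*b)+(a+2))+8))+(((8*4)*((5*x)+(y*a)))*(((5*a)*(a+a))+(9+(6*x))))) -> ((a*(((8*b)+(a+2))+8))+((32*((5*x)+(y*a)))*(((5*a)*(a+a))+(9+(6*x)))))
Fixed point: ((a*(((8*b)+(a+2))+8))+((32*((5*x)+(y*a)))*(((5*a)*(a+a))+(9+(6*x)))))

Answer: ((a*(((8*b)+(a+2))+8))+((32*((5*x)+(y*a)))*(((5*a)*(a+a))+(9+(6*x)))))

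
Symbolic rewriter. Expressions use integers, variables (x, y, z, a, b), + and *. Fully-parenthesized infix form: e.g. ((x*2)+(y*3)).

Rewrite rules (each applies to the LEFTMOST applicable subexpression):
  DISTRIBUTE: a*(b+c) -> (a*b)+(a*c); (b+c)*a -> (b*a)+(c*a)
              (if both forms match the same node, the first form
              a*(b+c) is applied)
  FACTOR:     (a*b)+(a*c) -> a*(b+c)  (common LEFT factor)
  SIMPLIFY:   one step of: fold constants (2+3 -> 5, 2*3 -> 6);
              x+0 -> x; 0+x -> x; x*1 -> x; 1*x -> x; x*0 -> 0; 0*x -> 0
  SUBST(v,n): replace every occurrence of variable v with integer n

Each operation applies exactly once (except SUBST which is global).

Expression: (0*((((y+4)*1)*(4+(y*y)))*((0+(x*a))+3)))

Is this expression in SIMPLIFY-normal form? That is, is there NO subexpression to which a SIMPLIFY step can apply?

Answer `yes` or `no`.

Answer: no

Derivation:
Expression: (0*((((y+4)*1)*(4+(y*y)))*((0+(x*a))+3)))
Scanning for simplifiable subexpressions (pre-order)...
  at root: (0*((((y+4)*1)*(4+(y*y)))*((0+(x*a))+3))) (SIMPLIFIABLE)
  at R: ((((y+4)*1)*(4+(y*y)))*((0+(x*a))+3)) (not simplifiable)
  at RL: (((y+4)*1)*(4+(y*y))) (not simplifiable)
  at RLL: ((y+4)*1) (SIMPLIFIABLE)
  at RLLL: (y+4) (not simplifiable)
  at RLR: (4+(y*y)) (not simplifiable)
  at RLRR: (y*y) (not simplifiable)
  at RR: ((0+(x*a))+3) (not simplifiable)
  at RRL: (0+(x*a)) (SIMPLIFIABLE)
  at RRLR: (x*a) (not simplifiable)
Found simplifiable subexpr at path root: (0*((((y+4)*1)*(4+(y*y)))*((0+(x*a))+3)))
One SIMPLIFY step would give: 0
-> NOT in normal form.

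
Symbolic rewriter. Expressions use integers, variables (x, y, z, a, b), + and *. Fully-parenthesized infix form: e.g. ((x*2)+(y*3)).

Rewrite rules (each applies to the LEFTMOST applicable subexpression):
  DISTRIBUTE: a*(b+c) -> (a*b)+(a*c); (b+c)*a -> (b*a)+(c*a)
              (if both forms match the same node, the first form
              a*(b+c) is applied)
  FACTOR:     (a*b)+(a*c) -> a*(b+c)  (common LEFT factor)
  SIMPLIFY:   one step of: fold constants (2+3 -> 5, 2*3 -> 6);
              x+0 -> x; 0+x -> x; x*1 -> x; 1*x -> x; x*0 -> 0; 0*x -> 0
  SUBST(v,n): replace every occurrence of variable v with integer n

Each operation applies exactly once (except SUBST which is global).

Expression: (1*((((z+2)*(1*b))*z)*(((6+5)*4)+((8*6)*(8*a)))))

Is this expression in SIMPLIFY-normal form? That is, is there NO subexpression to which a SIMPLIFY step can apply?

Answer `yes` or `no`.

Answer: no

Derivation:
Expression: (1*((((z+2)*(1*b))*z)*(((6+5)*4)+((8*6)*(8*a)))))
Scanning for simplifiable subexpressions (pre-order)...
  at root: (1*((((z+2)*(1*b))*z)*(((6+5)*4)+((8*6)*(8*a))))) (SIMPLIFIABLE)
  at R: ((((z+2)*(1*b))*z)*(((6+5)*4)+((8*6)*(8*a)))) (not simplifiable)
  at RL: (((z+2)*(1*b))*z) (not simplifiable)
  at RLL: ((z+2)*(1*b)) (not simplifiable)
  at RLLL: (z+2) (not simplifiable)
  at RLLR: (1*b) (SIMPLIFIABLE)
  at RR: (((6+5)*4)+((8*6)*(8*a))) (not simplifiable)
  at RRL: ((6+5)*4) (not simplifiable)
  at RRLL: (6+5) (SIMPLIFIABLE)
  at RRR: ((8*6)*(8*a)) (not simplifiable)
  at RRRL: (8*6) (SIMPLIFIABLE)
  at RRRR: (8*a) (not simplifiable)
Found simplifiable subexpr at path root: (1*((((z+2)*(1*b))*z)*(((6+5)*4)+((8*6)*(8*a)))))
One SIMPLIFY step would give: ((((z+2)*(1*b))*z)*(((6+5)*4)+((8*6)*(8*a))))
-> NOT in normal form.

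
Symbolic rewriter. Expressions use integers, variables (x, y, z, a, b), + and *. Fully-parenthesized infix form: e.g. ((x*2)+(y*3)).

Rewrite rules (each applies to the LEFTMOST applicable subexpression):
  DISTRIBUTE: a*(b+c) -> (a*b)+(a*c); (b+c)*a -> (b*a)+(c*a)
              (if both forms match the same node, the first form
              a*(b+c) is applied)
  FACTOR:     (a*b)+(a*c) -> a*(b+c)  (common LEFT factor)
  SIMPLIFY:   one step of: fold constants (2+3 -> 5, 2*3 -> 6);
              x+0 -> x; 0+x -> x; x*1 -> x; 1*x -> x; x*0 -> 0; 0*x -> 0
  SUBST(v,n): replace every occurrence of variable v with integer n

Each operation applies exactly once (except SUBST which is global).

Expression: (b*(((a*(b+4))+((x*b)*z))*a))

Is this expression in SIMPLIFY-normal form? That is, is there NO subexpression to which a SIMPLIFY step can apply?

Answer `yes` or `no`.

Expression: (b*(((a*(b+4))+((x*b)*z))*a))
Scanning for simplifiable subexpressions (pre-order)...
  at root: (b*(((a*(b+4))+((x*b)*z))*a)) (not simplifiable)
  at R: (((a*(b+4))+((x*b)*z))*a) (not simplifiable)
  at RL: ((a*(b+4))+((x*b)*z)) (not simplifiable)
  at RLL: (a*(b+4)) (not simplifiable)
  at RLLR: (b+4) (not simplifiable)
  at RLR: ((x*b)*z) (not simplifiable)
  at RLRL: (x*b) (not simplifiable)
Result: no simplifiable subexpression found -> normal form.

Answer: yes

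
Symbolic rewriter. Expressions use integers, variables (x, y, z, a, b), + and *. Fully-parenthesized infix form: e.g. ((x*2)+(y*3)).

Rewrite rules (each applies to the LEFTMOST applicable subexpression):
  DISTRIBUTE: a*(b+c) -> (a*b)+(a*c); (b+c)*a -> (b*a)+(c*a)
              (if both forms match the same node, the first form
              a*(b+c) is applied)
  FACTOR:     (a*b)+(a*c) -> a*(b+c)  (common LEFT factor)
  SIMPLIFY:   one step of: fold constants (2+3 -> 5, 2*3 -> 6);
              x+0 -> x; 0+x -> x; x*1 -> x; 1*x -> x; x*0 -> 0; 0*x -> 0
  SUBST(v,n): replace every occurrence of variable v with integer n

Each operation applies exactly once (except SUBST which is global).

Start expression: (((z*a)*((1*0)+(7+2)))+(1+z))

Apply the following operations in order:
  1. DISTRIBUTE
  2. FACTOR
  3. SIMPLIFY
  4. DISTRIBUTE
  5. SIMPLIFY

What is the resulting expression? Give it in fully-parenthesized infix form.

Start: (((z*a)*((1*0)+(7+2)))+(1+z))
Apply DISTRIBUTE at L (target: ((z*a)*((1*0)+(7+2)))): (((z*a)*((1*0)+(7+2)))+(1+z)) -> ((((z*a)*(1*0))+((z*a)*(7+2)))+(1+z))
Apply FACTOR at L (target: (((z*a)*(1*0))+((z*a)*(7+2)))): ((((z*a)*(1*0))+((z*a)*(7+2)))+(1+z)) -> (((z*a)*((1*0)+(7+2)))+(1+z))
Apply SIMPLIFY at LRL (target: (1*0)): (((z*a)*((1*0)+(7+2)))+(1+z)) -> (((z*a)*(0+(7+2)))+(1+z))
Apply DISTRIBUTE at L (target: ((z*a)*(0+(7+2)))): (((z*a)*(0+(7+2)))+(1+z)) -> ((((z*a)*0)+((z*a)*(7+2)))+(1+z))
Apply SIMPLIFY at LL (target: ((z*a)*0)): ((((z*a)*0)+((z*a)*(7+2)))+(1+z)) -> ((0+((z*a)*(7+2)))+(1+z))

Answer: ((0+((z*a)*(7+2)))+(1+z))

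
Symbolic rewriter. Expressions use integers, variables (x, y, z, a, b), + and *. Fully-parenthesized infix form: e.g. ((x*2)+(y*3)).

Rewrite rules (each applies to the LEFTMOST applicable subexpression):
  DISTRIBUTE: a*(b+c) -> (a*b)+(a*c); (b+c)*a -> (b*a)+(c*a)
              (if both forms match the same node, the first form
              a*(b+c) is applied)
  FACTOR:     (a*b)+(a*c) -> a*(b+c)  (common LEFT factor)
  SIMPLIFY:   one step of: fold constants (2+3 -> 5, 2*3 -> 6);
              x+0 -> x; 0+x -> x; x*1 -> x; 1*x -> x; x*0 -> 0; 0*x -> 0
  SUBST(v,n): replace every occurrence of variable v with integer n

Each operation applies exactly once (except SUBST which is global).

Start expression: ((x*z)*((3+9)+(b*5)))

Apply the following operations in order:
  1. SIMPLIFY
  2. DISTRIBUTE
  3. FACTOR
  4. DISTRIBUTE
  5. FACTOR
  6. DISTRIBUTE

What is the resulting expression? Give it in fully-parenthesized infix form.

Start: ((x*z)*((3+9)+(b*5)))
Apply SIMPLIFY at RL (target: (3+9)): ((x*z)*((3+9)+(b*5))) -> ((x*z)*(12+(b*5)))
Apply DISTRIBUTE at root (target: ((x*z)*(12+(b*5)))): ((x*z)*(12+(b*5))) -> (((x*z)*12)+((x*z)*(b*5)))
Apply FACTOR at root (target: (((x*z)*12)+((x*z)*(b*5)))): (((x*z)*12)+((x*z)*(b*5))) -> ((x*z)*(12+(b*5)))
Apply DISTRIBUTE at root (target: ((x*z)*(12+(b*5)))): ((x*z)*(12+(b*5))) -> (((x*z)*12)+((x*z)*(b*5)))
Apply FACTOR at root (target: (((x*z)*12)+((x*z)*(b*5)))): (((x*z)*12)+((x*z)*(b*5))) -> ((x*z)*(12+(b*5)))
Apply DISTRIBUTE at root (target: ((x*z)*(12+(b*5)))): ((x*z)*(12+(b*5))) -> (((x*z)*12)+((x*z)*(b*5)))

Answer: (((x*z)*12)+((x*z)*(b*5)))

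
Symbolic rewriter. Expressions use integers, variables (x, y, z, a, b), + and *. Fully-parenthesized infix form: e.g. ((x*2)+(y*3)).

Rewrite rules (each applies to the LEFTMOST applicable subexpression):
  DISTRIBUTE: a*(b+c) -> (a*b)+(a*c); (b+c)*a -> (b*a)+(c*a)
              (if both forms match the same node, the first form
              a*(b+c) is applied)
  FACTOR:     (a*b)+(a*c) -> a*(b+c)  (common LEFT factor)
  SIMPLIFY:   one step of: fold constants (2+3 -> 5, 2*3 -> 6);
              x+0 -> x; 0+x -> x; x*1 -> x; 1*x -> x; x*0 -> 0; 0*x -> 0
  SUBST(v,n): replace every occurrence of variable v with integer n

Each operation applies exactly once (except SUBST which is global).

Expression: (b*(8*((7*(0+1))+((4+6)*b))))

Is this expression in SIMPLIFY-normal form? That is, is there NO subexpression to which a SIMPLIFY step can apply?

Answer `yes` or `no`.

Expression: (b*(8*((7*(0+1))+((4+6)*b))))
Scanning for simplifiable subexpressions (pre-order)...
  at root: (b*(8*((7*(0+1))+((4+6)*b)))) (not simplifiable)
  at R: (8*((7*(0+1))+((4+6)*b))) (not simplifiable)
  at RR: ((7*(0+1))+((4+6)*b)) (not simplifiable)
  at RRL: (7*(0+1)) (not simplifiable)
  at RRLR: (0+1) (SIMPLIFIABLE)
  at RRR: ((4+6)*b) (not simplifiable)
  at RRRL: (4+6) (SIMPLIFIABLE)
Found simplifiable subexpr at path RRLR: (0+1)
One SIMPLIFY step would give: (b*(8*((7*1)+((4+6)*b))))
-> NOT in normal form.

Answer: no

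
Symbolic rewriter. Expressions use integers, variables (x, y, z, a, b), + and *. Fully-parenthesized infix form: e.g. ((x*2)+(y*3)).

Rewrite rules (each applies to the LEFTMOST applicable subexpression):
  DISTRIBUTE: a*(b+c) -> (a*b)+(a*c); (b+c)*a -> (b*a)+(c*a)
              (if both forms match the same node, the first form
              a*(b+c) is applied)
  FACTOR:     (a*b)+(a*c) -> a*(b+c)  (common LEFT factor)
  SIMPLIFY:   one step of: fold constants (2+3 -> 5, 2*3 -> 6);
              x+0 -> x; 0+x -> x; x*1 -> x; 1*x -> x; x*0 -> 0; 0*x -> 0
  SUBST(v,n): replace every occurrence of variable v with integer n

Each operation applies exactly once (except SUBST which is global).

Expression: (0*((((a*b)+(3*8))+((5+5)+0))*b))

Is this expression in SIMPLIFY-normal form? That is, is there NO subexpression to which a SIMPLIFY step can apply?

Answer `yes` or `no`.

Answer: no

Derivation:
Expression: (0*((((a*b)+(3*8))+((5+5)+0))*b))
Scanning for simplifiable subexpressions (pre-order)...
  at root: (0*((((a*b)+(3*8))+((5+5)+0))*b)) (SIMPLIFIABLE)
  at R: ((((a*b)+(3*8))+((5+5)+0))*b) (not simplifiable)
  at RL: (((a*b)+(3*8))+((5+5)+0)) (not simplifiable)
  at RLL: ((a*b)+(3*8)) (not simplifiable)
  at RLLL: (a*b) (not simplifiable)
  at RLLR: (3*8) (SIMPLIFIABLE)
  at RLR: ((5+5)+0) (SIMPLIFIABLE)
  at RLRL: (5+5) (SIMPLIFIABLE)
Found simplifiable subexpr at path root: (0*((((a*b)+(3*8))+((5+5)+0))*b))
One SIMPLIFY step would give: 0
-> NOT in normal form.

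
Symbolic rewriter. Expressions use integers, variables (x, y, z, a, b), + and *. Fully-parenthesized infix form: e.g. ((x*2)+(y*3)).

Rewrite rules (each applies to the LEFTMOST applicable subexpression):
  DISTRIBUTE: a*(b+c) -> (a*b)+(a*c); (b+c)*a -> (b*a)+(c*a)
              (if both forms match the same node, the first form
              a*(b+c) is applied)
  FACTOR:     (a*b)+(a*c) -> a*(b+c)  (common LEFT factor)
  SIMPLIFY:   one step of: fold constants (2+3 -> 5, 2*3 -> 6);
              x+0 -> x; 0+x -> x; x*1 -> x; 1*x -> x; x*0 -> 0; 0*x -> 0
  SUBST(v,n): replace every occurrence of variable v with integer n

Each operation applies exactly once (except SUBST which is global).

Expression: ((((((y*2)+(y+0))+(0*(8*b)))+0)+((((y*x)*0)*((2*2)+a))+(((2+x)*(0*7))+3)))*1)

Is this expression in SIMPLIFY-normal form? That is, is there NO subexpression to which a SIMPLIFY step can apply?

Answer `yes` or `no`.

Answer: no

Derivation:
Expression: ((((((y*2)+(y+0))+(0*(8*b)))+0)+((((y*x)*0)*((2*2)+a))+(((2+x)*(0*7))+3)))*1)
Scanning for simplifiable subexpressions (pre-order)...
  at root: ((((((y*2)+(y+0))+(0*(8*b)))+0)+((((y*x)*0)*((2*2)+a))+(((2+x)*(0*7))+3)))*1) (SIMPLIFIABLE)
  at L: (((((y*2)+(y+0))+(0*(8*b)))+0)+((((y*x)*0)*((2*2)+a))+(((2+x)*(0*7))+3))) (not simplifiable)
  at LL: ((((y*2)+(y+0))+(0*(8*b)))+0) (SIMPLIFIABLE)
  at LLL: (((y*2)+(y+0))+(0*(8*b))) (not simplifiable)
  at LLLL: ((y*2)+(y+0)) (not simplifiable)
  at LLLLL: (y*2) (not simplifiable)
  at LLLLR: (y+0) (SIMPLIFIABLE)
  at LLLR: (0*(8*b)) (SIMPLIFIABLE)
  at LLLRR: (8*b) (not simplifiable)
  at LR: ((((y*x)*0)*((2*2)+a))+(((2+x)*(0*7))+3)) (not simplifiable)
  at LRL: (((y*x)*0)*((2*2)+a)) (not simplifiable)
  at LRLL: ((y*x)*0) (SIMPLIFIABLE)
  at LRLLL: (y*x) (not simplifiable)
  at LRLR: ((2*2)+a) (not simplifiable)
  at LRLRL: (2*2) (SIMPLIFIABLE)
  at LRR: (((2+x)*(0*7))+3) (not simplifiable)
  at LRRL: ((2+x)*(0*7)) (not simplifiable)
  at LRRLL: (2+x) (not simplifiable)
  at LRRLR: (0*7) (SIMPLIFIABLE)
Found simplifiable subexpr at path root: ((((((y*2)+(y+0))+(0*(8*b)))+0)+((((y*x)*0)*((2*2)+a))+(((2+x)*(0*7))+3)))*1)
One SIMPLIFY step would give: (((((y*2)+(y+0))+(0*(8*b)))+0)+((((y*x)*0)*((2*2)+a))+(((2+x)*(0*7))+3)))
-> NOT in normal form.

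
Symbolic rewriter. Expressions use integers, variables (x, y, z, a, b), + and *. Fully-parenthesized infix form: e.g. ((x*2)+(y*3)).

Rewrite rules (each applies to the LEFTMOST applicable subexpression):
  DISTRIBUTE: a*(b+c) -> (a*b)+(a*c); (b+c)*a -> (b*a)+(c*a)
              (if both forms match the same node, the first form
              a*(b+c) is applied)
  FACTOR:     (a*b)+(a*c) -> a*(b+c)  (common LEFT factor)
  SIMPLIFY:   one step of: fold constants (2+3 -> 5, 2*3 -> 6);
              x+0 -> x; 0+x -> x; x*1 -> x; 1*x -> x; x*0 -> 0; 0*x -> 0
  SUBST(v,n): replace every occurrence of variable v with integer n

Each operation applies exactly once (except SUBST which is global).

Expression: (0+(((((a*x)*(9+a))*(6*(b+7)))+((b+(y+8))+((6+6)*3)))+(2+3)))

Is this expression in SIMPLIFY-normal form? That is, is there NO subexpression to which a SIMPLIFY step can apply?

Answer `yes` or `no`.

Answer: no

Derivation:
Expression: (0+(((((a*x)*(9+a))*(6*(b+7)))+((b+(y+8))+((6+6)*3)))+(2+3)))
Scanning for simplifiable subexpressions (pre-order)...
  at root: (0+(((((a*x)*(9+a))*(6*(b+7)))+((b+(y+8))+((6+6)*3)))+(2+3))) (SIMPLIFIABLE)
  at R: (((((a*x)*(9+a))*(6*(b+7)))+((b+(y+8))+((6+6)*3)))+(2+3)) (not simplifiable)
  at RL: ((((a*x)*(9+a))*(6*(b+7)))+((b+(y+8))+((6+6)*3))) (not simplifiable)
  at RLL: (((a*x)*(9+a))*(6*(b+7))) (not simplifiable)
  at RLLL: ((a*x)*(9+a)) (not simplifiable)
  at RLLLL: (a*x) (not simplifiable)
  at RLLLR: (9+a) (not simplifiable)
  at RLLR: (6*(b+7)) (not simplifiable)
  at RLLRR: (b+7) (not simplifiable)
  at RLR: ((b+(y+8))+((6+6)*3)) (not simplifiable)
  at RLRL: (b+(y+8)) (not simplifiable)
  at RLRLR: (y+8) (not simplifiable)
  at RLRR: ((6+6)*3) (not simplifiable)
  at RLRRL: (6+6) (SIMPLIFIABLE)
  at RR: (2+3) (SIMPLIFIABLE)
Found simplifiable subexpr at path root: (0+(((((a*x)*(9+a))*(6*(b+7)))+((b+(y+8))+((6+6)*3)))+(2+3)))
One SIMPLIFY step would give: (((((a*x)*(9+a))*(6*(b+7)))+((b+(y+8))+((6+6)*3)))+(2+3))
-> NOT in normal form.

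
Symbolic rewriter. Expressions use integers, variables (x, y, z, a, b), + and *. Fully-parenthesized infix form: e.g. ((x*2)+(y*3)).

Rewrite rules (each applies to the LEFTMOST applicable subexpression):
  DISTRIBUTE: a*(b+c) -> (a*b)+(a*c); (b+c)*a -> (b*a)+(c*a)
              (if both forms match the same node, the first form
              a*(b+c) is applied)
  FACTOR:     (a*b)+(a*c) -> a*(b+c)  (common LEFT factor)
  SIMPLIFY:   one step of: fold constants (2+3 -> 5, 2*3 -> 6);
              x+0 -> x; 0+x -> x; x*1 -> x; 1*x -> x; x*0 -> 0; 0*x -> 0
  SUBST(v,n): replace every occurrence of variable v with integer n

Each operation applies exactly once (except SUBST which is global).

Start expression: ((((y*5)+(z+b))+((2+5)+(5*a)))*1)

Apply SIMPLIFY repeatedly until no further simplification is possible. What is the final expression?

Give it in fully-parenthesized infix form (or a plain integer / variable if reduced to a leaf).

Start: ((((y*5)+(z+b))+((2+5)+(5*a)))*1)
Step 1: at root: ((((y*5)+(z+b))+((2+5)+(5*a)))*1) -> (((y*5)+(z+b))+((2+5)+(5*a))); overall: ((((y*5)+(z+b))+((2+5)+(5*a)))*1) -> (((y*5)+(z+b))+((2+5)+(5*a)))
Step 2: at RL: (2+5) -> 7; overall: (((y*5)+(z+b))+((2+5)+(5*a))) -> (((y*5)+(z+b))+(7+(5*a)))
Fixed point: (((y*5)+(z+b))+(7+(5*a)))

Answer: (((y*5)+(z+b))+(7+(5*a)))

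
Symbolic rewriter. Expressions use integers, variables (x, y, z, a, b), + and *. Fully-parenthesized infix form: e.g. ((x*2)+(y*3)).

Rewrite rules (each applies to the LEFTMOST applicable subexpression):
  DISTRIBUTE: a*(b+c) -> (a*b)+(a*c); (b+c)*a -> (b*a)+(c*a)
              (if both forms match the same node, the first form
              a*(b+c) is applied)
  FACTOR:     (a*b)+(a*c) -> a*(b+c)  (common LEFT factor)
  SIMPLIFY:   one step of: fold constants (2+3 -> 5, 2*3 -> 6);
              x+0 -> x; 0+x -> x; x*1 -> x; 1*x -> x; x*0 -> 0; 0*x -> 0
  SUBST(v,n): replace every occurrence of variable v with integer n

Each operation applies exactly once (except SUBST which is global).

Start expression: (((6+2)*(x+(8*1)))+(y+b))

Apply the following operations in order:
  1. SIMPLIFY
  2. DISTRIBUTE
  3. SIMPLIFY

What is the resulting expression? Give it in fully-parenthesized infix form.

Answer: (((8*x)+(8*8))+(y+b))

Derivation:
Start: (((6+2)*(x+(8*1)))+(y+b))
Apply SIMPLIFY at LL (target: (6+2)): (((6+2)*(x+(8*1)))+(y+b)) -> ((8*(x+(8*1)))+(y+b))
Apply DISTRIBUTE at L (target: (8*(x+(8*1)))): ((8*(x+(8*1)))+(y+b)) -> (((8*x)+(8*(8*1)))+(y+b))
Apply SIMPLIFY at LRR (target: (8*1)): (((8*x)+(8*(8*1)))+(y+b)) -> (((8*x)+(8*8))+(y+b))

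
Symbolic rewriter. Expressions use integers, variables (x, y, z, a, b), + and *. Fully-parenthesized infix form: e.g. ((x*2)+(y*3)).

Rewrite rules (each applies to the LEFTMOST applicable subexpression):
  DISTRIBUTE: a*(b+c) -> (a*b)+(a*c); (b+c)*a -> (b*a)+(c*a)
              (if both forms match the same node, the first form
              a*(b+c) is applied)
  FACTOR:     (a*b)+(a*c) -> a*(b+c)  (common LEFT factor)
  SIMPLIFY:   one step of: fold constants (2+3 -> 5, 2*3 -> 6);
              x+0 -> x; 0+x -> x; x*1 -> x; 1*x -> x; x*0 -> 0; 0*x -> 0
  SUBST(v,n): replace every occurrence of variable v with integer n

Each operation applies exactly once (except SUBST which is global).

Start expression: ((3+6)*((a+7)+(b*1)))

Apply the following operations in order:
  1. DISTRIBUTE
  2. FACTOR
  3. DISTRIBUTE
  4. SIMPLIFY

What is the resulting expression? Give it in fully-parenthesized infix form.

Answer: ((9*(a+7))+((3+6)*(b*1)))

Derivation:
Start: ((3+6)*((a+7)+(b*1)))
Apply DISTRIBUTE at root (target: ((3+6)*((a+7)+(b*1)))): ((3+6)*((a+7)+(b*1))) -> (((3+6)*(a+7))+((3+6)*(b*1)))
Apply FACTOR at root (target: (((3+6)*(a+7))+((3+6)*(b*1)))): (((3+6)*(a+7))+((3+6)*(b*1))) -> ((3+6)*((a+7)+(b*1)))
Apply DISTRIBUTE at root (target: ((3+6)*((a+7)+(b*1)))): ((3+6)*((a+7)+(b*1))) -> (((3+6)*(a+7))+((3+6)*(b*1)))
Apply SIMPLIFY at LL (target: (3+6)): (((3+6)*(a+7))+((3+6)*(b*1))) -> ((9*(a+7))+((3+6)*(b*1)))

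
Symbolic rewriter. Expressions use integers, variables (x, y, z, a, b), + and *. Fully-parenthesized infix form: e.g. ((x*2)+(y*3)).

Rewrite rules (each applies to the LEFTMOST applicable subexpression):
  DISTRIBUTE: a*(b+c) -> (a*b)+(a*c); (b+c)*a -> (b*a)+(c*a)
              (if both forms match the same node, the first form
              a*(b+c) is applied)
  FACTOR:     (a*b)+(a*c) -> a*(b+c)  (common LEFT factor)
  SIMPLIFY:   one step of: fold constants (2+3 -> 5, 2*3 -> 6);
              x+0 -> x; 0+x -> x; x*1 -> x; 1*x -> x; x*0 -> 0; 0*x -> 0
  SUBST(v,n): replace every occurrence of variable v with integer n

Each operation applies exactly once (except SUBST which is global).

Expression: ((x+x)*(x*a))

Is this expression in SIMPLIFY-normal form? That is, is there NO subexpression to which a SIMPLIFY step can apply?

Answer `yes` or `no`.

Answer: yes

Derivation:
Expression: ((x+x)*(x*a))
Scanning for simplifiable subexpressions (pre-order)...
  at root: ((x+x)*(x*a)) (not simplifiable)
  at L: (x+x) (not simplifiable)
  at R: (x*a) (not simplifiable)
Result: no simplifiable subexpression found -> normal form.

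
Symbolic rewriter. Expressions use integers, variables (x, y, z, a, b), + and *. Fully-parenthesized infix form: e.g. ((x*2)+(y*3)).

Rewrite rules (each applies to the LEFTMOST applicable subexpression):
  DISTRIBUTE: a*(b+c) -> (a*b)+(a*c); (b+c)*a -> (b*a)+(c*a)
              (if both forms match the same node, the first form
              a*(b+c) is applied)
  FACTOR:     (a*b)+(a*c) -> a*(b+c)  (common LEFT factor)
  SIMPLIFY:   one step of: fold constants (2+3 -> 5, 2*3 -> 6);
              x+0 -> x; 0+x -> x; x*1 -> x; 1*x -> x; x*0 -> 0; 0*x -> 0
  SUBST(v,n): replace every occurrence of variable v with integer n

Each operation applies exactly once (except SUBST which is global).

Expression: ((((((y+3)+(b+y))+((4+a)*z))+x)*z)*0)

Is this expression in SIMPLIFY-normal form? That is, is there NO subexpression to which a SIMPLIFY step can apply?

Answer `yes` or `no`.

Answer: no

Derivation:
Expression: ((((((y+3)+(b+y))+((4+a)*z))+x)*z)*0)
Scanning for simplifiable subexpressions (pre-order)...
  at root: ((((((y+3)+(b+y))+((4+a)*z))+x)*z)*0) (SIMPLIFIABLE)
  at L: (((((y+3)+(b+y))+((4+a)*z))+x)*z) (not simplifiable)
  at LL: ((((y+3)+(b+y))+((4+a)*z))+x) (not simplifiable)
  at LLL: (((y+3)+(b+y))+((4+a)*z)) (not simplifiable)
  at LLLL: ((y+3)+(b+y)) (not simplifiable)
  at LLLLL: (y+3) (not simplifiable)
  at LLLLR: (b+y) (not simplifiable)
  at LLLR: ((4+a)*z) (not simplifiable)
  at LLLRL: (4+a) (not simplifiable)
Found simplifiable subexpr at path root: ((((((y+3)+(b+y))+((4+a)*z))+x)*z)*0)
One SIMPLIFY step would give: 0
-> NOT in normal form.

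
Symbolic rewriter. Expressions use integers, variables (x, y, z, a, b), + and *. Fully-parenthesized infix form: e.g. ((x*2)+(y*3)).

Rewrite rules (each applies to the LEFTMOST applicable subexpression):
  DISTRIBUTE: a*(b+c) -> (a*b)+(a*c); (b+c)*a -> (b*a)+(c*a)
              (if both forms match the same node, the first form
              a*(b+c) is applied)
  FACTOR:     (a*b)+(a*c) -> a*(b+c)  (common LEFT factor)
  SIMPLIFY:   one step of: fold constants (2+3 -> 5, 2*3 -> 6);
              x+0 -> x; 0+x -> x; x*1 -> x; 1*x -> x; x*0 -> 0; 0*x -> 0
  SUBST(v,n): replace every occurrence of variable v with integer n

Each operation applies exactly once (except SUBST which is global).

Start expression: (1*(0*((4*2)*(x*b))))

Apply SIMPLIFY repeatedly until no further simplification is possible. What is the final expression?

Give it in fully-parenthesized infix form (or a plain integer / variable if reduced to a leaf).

Answer: 0

Derivation:
Start: (1*(0*((4*2)*(x*b))))
Step 1: at root: (1*(0*((4*2)*(x*b)))) -> (0*((4*2)*(x*b))); overall: (1*(0*((4*2)*(x*b)))) -> (0*((4*2)*(x*b)))
Step 2: at root: (0*((4*2)*(x*b))) -> 0; overall: (0*((4*2)*(x*b))) -> 0
Fixed point: 0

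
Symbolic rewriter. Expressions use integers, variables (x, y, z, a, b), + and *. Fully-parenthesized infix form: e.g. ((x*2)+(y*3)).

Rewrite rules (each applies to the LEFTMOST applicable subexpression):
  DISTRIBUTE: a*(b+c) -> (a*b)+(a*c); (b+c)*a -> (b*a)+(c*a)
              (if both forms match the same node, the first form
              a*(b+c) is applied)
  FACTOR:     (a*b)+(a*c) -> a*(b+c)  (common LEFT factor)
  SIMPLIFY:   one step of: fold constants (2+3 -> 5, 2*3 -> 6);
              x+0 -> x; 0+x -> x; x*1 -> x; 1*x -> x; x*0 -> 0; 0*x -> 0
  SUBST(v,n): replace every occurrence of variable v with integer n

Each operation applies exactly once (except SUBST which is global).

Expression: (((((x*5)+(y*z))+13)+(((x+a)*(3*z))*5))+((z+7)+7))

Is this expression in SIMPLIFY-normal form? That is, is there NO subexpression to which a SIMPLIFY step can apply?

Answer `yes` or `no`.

Expression: (((((x*5)+(y*z))+13)+(((x+a)*(3*z))*5))+((z+7)+7))
Scanning for simplifiable subexpressions (pre-order)...
  at root: (((((x*5)+(y*z))+13)+(((x+a)*(3*z))*5))+((z+7)+7)) (not simplifiable)
  at L: ((((x*5)+(y*z))+13)+(((x+a)*(3*z))*5)) (not simplifiable)
  at LL: (((x*5)+(y*z))+13) (not simplifiable)
  at LLL: ((x*5)+(y*z)) (not simplifiable)
  at LLLL: (x*5) (not simplifiable)
  at LLLR: (y*z) (not simplifiable)
  at LR: (((x+a)*(3*z))*5) (not simplifiable)
  at LRL: ((x+a)*(3*z)) (not simplifiable)
  at LRLL: (x+a) (not simplifiable)
  at LRLR: (3*z) (not simplifiable)
  at R: ((z+7)+7) (not simplifiable)
  at RL: (z+7) (not simplifiable)
Result: no simplifiable subexpression found -> normal form.

Answer: yes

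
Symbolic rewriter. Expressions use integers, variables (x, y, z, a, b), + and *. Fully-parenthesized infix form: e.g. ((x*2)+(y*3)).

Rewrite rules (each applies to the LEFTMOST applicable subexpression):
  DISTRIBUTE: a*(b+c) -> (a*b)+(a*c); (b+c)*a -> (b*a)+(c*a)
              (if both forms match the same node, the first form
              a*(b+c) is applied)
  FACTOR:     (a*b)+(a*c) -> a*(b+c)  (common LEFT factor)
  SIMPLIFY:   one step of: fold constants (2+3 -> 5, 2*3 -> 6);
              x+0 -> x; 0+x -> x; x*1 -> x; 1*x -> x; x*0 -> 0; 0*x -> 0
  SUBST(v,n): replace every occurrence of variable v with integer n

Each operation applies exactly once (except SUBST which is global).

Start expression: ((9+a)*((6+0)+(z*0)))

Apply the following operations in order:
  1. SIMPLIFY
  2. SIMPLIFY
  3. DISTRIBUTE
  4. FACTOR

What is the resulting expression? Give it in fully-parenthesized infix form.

Start: ((9+a)*((6+0)+(z*0)))
Apply SIMPLIFY at RL (target: (6+0)): ((9+a)*((6+0)+(z*0))) -> ((9+a)*(6+(z*0)))
Apply SIMPLIFY at RR (target: (z*0)): ((9+a)*(6+(z*0))) -> ((9+a)*(6+0))
Apply DISTRIBUTE at root (target: ((9+a)*(6+0))): ((9+a)*(6+0)) -> (((9+a)*6)+((9+a)*0))
Apply FACTOR at root (target: (((9+a)*6)+((9+a)*0))): (((9+a)*6)+((9+a)*0)) -> ((9+a)*(6+0))

Answer: ((9+a)*(6+0))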